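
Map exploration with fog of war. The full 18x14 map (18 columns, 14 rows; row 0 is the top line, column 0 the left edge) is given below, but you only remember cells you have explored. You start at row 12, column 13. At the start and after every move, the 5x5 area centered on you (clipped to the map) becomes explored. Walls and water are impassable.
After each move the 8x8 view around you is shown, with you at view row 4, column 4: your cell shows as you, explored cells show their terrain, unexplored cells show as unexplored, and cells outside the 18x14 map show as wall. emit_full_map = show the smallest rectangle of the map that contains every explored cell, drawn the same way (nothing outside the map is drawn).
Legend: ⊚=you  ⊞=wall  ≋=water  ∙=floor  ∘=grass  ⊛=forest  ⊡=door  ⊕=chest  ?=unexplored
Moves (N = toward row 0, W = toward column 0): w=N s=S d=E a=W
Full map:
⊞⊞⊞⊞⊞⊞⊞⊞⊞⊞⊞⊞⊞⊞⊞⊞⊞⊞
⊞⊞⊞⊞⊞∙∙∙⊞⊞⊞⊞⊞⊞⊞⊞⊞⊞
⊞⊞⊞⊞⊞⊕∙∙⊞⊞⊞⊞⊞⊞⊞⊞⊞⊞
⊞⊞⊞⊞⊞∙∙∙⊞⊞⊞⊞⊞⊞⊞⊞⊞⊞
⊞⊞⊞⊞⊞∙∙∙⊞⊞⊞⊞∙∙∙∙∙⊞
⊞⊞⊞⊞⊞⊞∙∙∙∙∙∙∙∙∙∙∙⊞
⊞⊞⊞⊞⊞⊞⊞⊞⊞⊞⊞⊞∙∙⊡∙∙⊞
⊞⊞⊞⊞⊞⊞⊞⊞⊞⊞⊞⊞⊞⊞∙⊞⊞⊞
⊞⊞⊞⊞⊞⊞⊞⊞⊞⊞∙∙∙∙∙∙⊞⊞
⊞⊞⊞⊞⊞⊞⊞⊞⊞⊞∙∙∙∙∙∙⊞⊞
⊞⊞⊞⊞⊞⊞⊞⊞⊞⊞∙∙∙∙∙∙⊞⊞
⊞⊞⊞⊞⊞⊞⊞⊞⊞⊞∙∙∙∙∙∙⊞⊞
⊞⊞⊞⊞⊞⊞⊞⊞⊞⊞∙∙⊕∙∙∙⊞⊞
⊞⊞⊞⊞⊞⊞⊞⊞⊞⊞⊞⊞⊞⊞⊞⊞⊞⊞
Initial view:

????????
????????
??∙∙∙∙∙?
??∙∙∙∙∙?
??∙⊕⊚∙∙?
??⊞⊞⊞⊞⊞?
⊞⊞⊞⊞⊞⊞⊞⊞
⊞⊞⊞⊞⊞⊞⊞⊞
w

????????
????????
??∙∙∙∙∙?
??∙∙∙∙∙?
??∙∙⊚∙∙?
??∙⊕∙∙∙?
??⊞⊞⊞⊞⊞?
⊞⊞⊞⊞⊞⊞⊞⊞

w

????????
????????
??∙∙∙∙∙?
??∙∙∙∙∙?
??∙∙⊚∙∙?
??∙∙∙∙∙?
??∙⊕∙∙∙?
??⊞⊞⊞⊞⊞?

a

????????
????????
??∙∙∙∙∙∙
??∙∙∙∙∙∙
??∙∙⊚∙∙∙
??∙∙∙∙∙∙
??∙∙⊕∙∙∙
???⊞⊞⊞⊞⊞

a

????????
????????
??⊞∙∙∙∙∙
??⊞∙∙∙∙∙
??⊞∙⊚∙∙∙
??⊞∙∙∙∙∙
??⊞∙∙⊕∙∙
????⊞⊞⊞⊞

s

????????
??⊞∙∙∙∙∙
??⊞∙∙∙∙∙
??⊞∙∙∙∙∙
??⊞∙⊚∙∙∙
??⊞∙∙⊕∙∙
??⊞⊞⊞⊞⊞⊞
⊞⊞⊞⊞⊞⊞⊞⊞

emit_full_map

⊞∙∙∙∙∙∙
⊞∙∙∙∙∙∙
⊞∙∙∙∙∙∙
⊞∙⊚∙∙∙∙
⊞∙∙⊕∙∙∙
⊞⊞⊞⊞⊞⊞⊞

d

????????
?⊞∙∙∙∙∙∙
?⊞∙∙∙∙∙∙
?⊞∙∙∙∙∙∙
?⊞∙∙⊚∙∙∙
?⊞∙∙⊕∙∙∙
?⊞⊞⊞⊞⊞⊞⊞
⊞⊞⊞⊞⊞⊞⊞⊞

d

????????
⊞∙∙∙∙∙∙?
⊞∙∙∙∙∙∙?
⊞∙∙∙∙∙∙?
⊞∙∙∙⊚∙∙?
⊞∙∙⊕∙∙∙?
⊞⊞⊞⊞⊞⊞⊞?
⊞⊞⊞⊞⊞⊞⊞⊞

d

????????
∙∙∙∙∙∙??
∙∙∙∙∙∙⊞?
∙∙∙∙∙∙⊞?
∙∙∙∙⊚∙⊞?
∙∙⊕∙∙∙⊞?
⊞⊞⊞⊞⊞⊞⊞?
⊞⊞⊞⊞⊞⊞⊞⊞

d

???????⊞
∙∙∙∙∙??⊞
∙∙∙∙∙⊞⊞⊞
∙∙∙∙∙⊞⊞⊞
∙∙∙∙⊚⊞⊞⊞
∙⊕∙∙∙⊞⊞⊞
⊞⊞⊞⊞⊞⊞⊞⊞
⊞⊞⊞⊞⊞⊞⊞⊞

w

???????⊞
???????⊞
∙∙∙∙∙⊞⊞⊞
∙∙∙∙∙⊞⊞⊞
∙∙∙∙⊚⊞⊞⊞
∙∙∙∙∙⊞⊞⊞
∙⊕∙∙∙⊞⊞⊞
⊞⊞⊞⊞⊞⊞⊞⊞

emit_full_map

⊞∙∙∙∙∙∙⊞⊞
⊞∙∙∙∙∙∙⊞⊞
⊞∙∙∙∙∙⊚⊞⊞
⊞∙∙∙∙∙∙⊞⊞
⊞∙∙⊕∙∙∙⊞⊞
⊞⊞⊞⊞⊞⊞⊞⊞⊞


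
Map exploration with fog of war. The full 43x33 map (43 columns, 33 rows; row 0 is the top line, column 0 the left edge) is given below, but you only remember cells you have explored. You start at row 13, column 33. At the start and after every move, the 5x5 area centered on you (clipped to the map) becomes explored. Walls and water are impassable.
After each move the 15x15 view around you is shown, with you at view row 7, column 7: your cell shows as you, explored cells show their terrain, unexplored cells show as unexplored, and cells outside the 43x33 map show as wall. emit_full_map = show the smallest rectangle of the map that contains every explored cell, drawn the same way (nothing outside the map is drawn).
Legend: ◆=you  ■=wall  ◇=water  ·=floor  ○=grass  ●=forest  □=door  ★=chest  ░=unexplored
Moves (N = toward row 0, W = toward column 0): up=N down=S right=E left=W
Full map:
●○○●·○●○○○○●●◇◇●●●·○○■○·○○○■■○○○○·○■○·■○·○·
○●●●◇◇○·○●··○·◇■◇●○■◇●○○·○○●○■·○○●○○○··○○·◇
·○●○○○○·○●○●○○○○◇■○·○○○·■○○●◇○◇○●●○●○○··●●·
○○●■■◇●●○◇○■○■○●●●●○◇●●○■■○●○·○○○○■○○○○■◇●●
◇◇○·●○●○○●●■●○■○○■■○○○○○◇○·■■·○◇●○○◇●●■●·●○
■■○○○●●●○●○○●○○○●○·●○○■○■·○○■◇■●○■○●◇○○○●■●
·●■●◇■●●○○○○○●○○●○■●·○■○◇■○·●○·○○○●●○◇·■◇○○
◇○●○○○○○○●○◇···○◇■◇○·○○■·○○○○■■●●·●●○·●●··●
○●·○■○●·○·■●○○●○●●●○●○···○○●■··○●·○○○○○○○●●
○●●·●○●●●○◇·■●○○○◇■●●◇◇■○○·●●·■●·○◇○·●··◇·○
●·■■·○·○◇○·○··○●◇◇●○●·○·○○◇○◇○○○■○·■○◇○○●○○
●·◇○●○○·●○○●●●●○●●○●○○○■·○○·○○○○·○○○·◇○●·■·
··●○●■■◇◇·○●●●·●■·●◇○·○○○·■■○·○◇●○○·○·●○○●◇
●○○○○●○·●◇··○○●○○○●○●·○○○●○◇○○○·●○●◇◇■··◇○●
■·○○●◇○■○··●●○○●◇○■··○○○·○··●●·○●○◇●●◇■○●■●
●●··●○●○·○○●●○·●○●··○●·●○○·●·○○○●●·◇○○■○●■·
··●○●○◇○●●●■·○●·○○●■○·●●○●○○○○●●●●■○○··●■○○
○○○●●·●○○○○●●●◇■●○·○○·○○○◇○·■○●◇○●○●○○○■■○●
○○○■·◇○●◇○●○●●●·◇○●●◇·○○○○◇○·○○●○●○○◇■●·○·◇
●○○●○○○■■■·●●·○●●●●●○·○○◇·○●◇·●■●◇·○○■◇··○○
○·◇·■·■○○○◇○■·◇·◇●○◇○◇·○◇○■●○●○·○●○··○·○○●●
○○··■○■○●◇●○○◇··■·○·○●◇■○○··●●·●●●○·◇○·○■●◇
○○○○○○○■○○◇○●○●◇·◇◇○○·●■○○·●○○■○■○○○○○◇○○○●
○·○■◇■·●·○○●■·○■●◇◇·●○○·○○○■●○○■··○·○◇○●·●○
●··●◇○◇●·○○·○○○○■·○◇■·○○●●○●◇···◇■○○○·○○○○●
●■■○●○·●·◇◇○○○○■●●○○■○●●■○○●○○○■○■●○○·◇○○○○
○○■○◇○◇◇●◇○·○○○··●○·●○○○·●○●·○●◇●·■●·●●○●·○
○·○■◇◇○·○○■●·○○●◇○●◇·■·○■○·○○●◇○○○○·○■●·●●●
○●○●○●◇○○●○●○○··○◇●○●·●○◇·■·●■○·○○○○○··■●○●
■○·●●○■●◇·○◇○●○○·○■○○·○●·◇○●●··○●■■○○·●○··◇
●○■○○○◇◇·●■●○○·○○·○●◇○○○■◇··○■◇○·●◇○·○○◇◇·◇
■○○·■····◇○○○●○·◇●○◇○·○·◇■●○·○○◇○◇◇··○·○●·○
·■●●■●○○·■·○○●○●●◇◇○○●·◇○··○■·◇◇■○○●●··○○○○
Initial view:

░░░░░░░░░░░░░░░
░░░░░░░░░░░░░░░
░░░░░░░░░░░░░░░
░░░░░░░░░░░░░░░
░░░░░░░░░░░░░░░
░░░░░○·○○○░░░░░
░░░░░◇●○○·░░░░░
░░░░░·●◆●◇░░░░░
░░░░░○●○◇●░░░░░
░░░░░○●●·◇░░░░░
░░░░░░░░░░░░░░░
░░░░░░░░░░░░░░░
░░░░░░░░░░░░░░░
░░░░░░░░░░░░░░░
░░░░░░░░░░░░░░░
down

░░░░░░░░░░░░░░░
░░░░░░░░░░░░░░░
░░░░░░░░░░░░░░░
░░░░░░░░░░░░░░░
░░░░░○·○○○░░░░░
░░░░░◇●○○·░░░░░
░░░░░·●○●◇░░░░░
░░░░░○●◆◇●░░░░░
░░░░░○●●·◇░░░░░
░░░░░●●●■○░░░░░
░░░░░░░░░░░░░░░
░░░░░░░░░░░░░░░
░░░░░░░░░░░░░░░
░░░░░░░░░░░░░░░
░░░░░░░░░░░░░░░

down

░░░░░░░░░░░░░░░
░░░░░░░░░░░░░░░
░░░░░░░░░░░░░░░
░░░░░○·○○○░░░░░
░░░░░◇●○○·░░░░░
░░░░░·●○●◇░░░░░
░░░░░○●○◇●░░░░░
░░░░░○●◆·◇░░░░░
░░░░░●●●■○░░░░░
░░░░░◇○●○●░░░░░
░░░░░░░░░░░░░░░
░░░░░░░░░░░░░░░
░░░░░░░░░░░░░░░
░░░░░░░░░░░░░░░
░░░░░░░░░░░░░░░

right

░░░░░░░░░░░░░░░
░░░░░░░░░░░░░░░
░░░░░░░░░░░░░░░
░░░░○·○○○░░░░░░
░░░░◇●○○·░░░░░░
░░░░·●○●◇◇░░░░░
░░░░○●○◇●●░░░░░
░░░░○●●◆◇○░░░░░
░░░░●●●■○○░░░░░
░░░░◇○●○●○░░░░░
░░░░░░░░░░░░░░░
░░░░░░░░░░░░░░░
░░░░░░░░░░░░░░░
░░░░░░░░░░░░░░░
░░░░░░░░░░░░░░░

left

░░░░░░░░░░░░░░░
░░░░░░░░░░░░░░░
░░░░░░░░░░░░░░░
░░░░░○·○○○░░░░░
░░░░░◇●○○·░░░░░
░░░░░·●○●◇◇░░░░
░░░░░○●○◇●●░░░░
░░░░░○●◆·◇○░░░░
░░░░░●●●■○○░░░░
░░░░░◇○●○●○░░░░
░░░░░░░░░░░░░░░
░░░░░░░░░░░░░░░
░░░░░░░░░░░░░░░
░░░░░░░░░░░░░░░
░░░░░░░░░░░░░░░

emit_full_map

○·○○○░
◇●○○·░
·●○●◇◇
○●○◇●●
○●◆·◇○
●●●■○○
◇○●○●○

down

░░░░░░░░░░░░░░░
░░░░░░░░░░░░░░░
░░░░░○·○○○░░░░░
░░░░░◇●○○·░░░░░
░░░░░·●○●◇◇░░░░
░░░░░○●○◇●●░░░░
░░░░░○●●·◇○░░░░
░░░░░●●◆■○○░░░░
░░░░░◇○●○●○░░░░
░░░░░●○●○○░░░░░
░░░░░░░░░░░░░░░
░░░░░░░░░░░░░░░
░░░░░░░░░░░░░░░
░░░░░░░░░░░░░░░
░░░░░░░░░░░░░░░

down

░░░░░░░░░░░░░░░
░░░░░○·○○○░░░░░
░░░░░◇●○○·░░░░░
░░░░░·●○●◇◇░░░░
░░░░░○●○◇●●░░░░
░░░░░○●●·◇○░░░░
░░░░░●●●■○○░░░░
░░░░░◇○◆○●○░░░░
░░░░░●○●○○░░░░░
░░░░░■●◇·○░░░░░
░░░░░░░░░░░░░░░
░░░░░░░░░░░░░░░
░░░░░░░░░░░░░░░
░░░░░░░░░░░░░░░
░░░░░░░░░░░░░░░

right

░░░░░░░░░░░░░░░
░░░░○·○○○░░░░░░
░░░░◇●○○·░░░░░░
░░░░·●○●◇◇░░░░░
░░░░○●○◇●●░░░░░
░░░░○●●·◇○░░░░░
░░░░●●●■○○░░░░░
░░░░◇○●◆●○░░░░░
░░░░●○●○○◇░░░░░
░░░░■●◇·○○░░░░░
░░░░░░░░░░░░░░░
░░░░░░░░░░░░░░░
░░░░░░░░░░░░░░░
░░░░░░░░░░░░░░░
░░░░░░░░░░░░░░░

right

░░░░░░░░░░░░░░░
░░░○·○○○░░░░░░░
░░░◇●○○·░░░░░░░
░░░·●○●◇◇░░░░░░
░░░○●○◇●●░░░░░░
░░░○●●·◇○○░░░░░
░░░●●●■○○·░░░░░
░░░◇○●○◆○○░░░░░
░░░●○●○○◇■░░░░░
░░░■●◇·○○■░░░░░
░░░░░░░░░░░░░░░
░░░░░░░░░░░░░░░
░░░░░░░░░░░░░░░
░░░░░░░░░░░░░░░
░░░░░░░░░░░░░░░

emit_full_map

○·○○○░░
◇●○○·░░
·●○●◇◇░
○●○◇●●░
○●●·◇○○
●●●■○○·
◇○●○◆○○
●○●○○◇■
■●◇·○○■

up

░░░░░░░░░░░░░░░
░░░░░░░░░░░░░░░
░░░○·○○○░░░░░░░
░░░◇●○○·░░░░░░░
░░░·●○●◇◇░░░░░░
░░░○●○◇●●◇░░░░░
░░░○●●·◇○○░░░░░
░░░●●●■◆○·░░░░░
░░░◇○●○●○○░░░░░
░░░●○●○○◇■░░░░░
░░░■●◇·○○■░░░░░
░░░░░░░░░░░░░░░
░░░░░░░░░░░░░░░
░░░░░░░░░░░░░░░
░░░░░░░░░░░░░░░

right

░░░░░░░░░░░░░░■
░░░░░░░░░░░░░░■
░░○·○○○░░░░░░░■
░░◇●○○·░░░░░░░■
░░·●○●◇◇░░░░░░■
░░○●○◇●●◇■░░░░■
░░○●●·◇○○■░░░░■
░░●●●■○◆··░░░░■
░░◇○●○●○○○░░░░■
░░●○●○○◇■●░░░░■
░░■●◇·○○■░░░░░■
░░░░░░░░░░░░░░■
░░░░░░░░░░░░░░■
░░░░░░░░░░░░░░■
░░░░░░░░░░░░░░■

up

░░░░░░░░░░░░░░■
░░░░░░░░░░░░░░■
░░░░░░░░░░░░░░■
░░○·○○○░░░░░░░■
░░◇●○○·░░░░░░░■
░░·●○●◇◇■·░░░░■
░░○●○◇●●◇■░░░░■
░░○●●·◇◆○■░░░░■
░░●●●■○○··░░░░■
░░◇○●○●○○○░░░░■
░░●○●○○◇■●░░░░■
░░■●◇·○○■░░░░░■
░░░░░░░░░░░░░░■
░░░░░░░░░░░░░░■
░░░░░░░░░░░░░░■

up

░░░░░░░░░░░░░░■
░░░░░░░░░░░░░░■
░░░░░░░░░░░░░░■
░░░░░░░░░░░░░░■
░░○·○○○░░░░░░░■
░░◇●○○·○·●░░░░■
░░·●○●◇◇■·░░░░■
░░○●○◇●◆◇■░░░░■
░░○●●·◇○○■░░░░■
░░●●●■○○··░░░░■
░░◇○●○●○○○░░░░■
░░●○●○○◇■●░░░░■
░░■●◇·○○■░░░░░■
░░░░░░░░░░░░░░■
░░░░░░░░░░░░░░■

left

░░░░░░░░░░░░░░░
░░░░░░░░░░░░░░░
░░░░░░░░░░░░░░░
░░░░░░░░░░░░░░░
░░░○·○○○░░░░░░░
░░░◇●○○·○·●░░░░
░░░·●○●◇◇■·░░░░
░░░○●○◇◆●◇■░░░░
░░░○●●·◇○○■░░░░
░░░●●●■○○··░░░░
░░░◇○●○●○○○░░░░
░░░●○●○○◇■●░░░░
░░░■●◇·○○■░░░░░
░░░░░░░░░░░░░░░
░░░░░░░░░░░░░░░

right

░░░░░░░░░░░░░░■
░░░░░░░░░░░░░░■
░░░░░░░░░░░░░░■
░░░░░░░░░░░░░░■
░░○·○○○░░░░░░░■
░░◇●○○·○·●░░░░■
░░·●○●◇◇■·░░░░■
░░○●○◇●◆◇■░░░░■
░░○●●·◇○○■░░░░■
░░●●●■○○··░░░░■
░░◇○●○●○○○░░░░■
░░●○●○○◇■●░░░░■
░░■●◇·○○■░░░░░■
░░░░░░░░░░░░░░■
░░░░░░░░░░░░░░■

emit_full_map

○·○○○░░░
◇●○○·○·●
·●○●◇◇■·
○●○◇●◆◇■
○●●·◇○○■
●●●■○○··
◇○●○●○○○
●○●○○◇■●
■●◇·○○■░


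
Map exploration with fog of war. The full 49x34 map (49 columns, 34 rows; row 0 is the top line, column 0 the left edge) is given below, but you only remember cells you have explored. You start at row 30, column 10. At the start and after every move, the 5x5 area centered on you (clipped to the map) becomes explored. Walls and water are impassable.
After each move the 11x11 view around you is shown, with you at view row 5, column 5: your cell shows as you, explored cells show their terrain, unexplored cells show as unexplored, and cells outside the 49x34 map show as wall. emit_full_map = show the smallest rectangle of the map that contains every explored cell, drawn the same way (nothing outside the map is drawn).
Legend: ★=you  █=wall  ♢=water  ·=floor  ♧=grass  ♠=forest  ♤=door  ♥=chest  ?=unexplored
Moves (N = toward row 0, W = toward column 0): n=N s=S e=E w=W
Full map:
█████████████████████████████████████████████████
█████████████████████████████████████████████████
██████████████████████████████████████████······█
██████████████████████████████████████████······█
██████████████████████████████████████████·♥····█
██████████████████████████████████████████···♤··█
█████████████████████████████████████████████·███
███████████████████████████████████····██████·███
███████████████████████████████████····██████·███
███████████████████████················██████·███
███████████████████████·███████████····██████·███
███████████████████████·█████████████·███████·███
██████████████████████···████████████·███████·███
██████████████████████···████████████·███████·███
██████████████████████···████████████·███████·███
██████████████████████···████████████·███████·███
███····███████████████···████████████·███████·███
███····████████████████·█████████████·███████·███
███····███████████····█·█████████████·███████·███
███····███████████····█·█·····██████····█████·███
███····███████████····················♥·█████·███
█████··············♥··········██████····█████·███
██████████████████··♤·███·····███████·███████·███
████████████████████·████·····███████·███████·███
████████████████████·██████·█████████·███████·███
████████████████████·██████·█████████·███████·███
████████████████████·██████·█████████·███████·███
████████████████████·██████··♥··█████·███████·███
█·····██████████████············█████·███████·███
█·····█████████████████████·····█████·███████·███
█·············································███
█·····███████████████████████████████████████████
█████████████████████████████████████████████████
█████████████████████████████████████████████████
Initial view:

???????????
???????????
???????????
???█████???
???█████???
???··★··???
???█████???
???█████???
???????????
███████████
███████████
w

???????????
???????????
???????????
???██████??
???██████??
???··★···??
???██████??
???██████??
???????????
███████████
███████████

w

???????????
???????????
???????????
???███████?
???███████?
???··★····?
???███████?
???███████?
???????????
███████████
███████████

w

???????????
???????????
???????????
???·███████
???·███████
???··★·····
???·███████
???████████
???????????
███████████
███████████

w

???????????
???????????
???????????
???··██████
???··██████
???··★·····
???··██████
???████████
???????????
███████████
███████████

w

???????????
???????????
???????????
???···█████
???···█████
???··★·····
???···█████
???████████
???????????
███████████
███████████

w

█??????????
█??????????
█??????????
█??····████
█??····████
█??··★·····
█??····████
█??████████
█??????????
███████████
███████████

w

██?????????
██?????????
██?????????
██?·····███
██?·····███
██?··★·····
██?·····███
██?████████
██?????????
███████████
███████████

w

███????????
███????????
███????????
████·····██
████·····██
████·★·····
████·····██
███████████
███????????
███████████
███████████

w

████???????
████???????
████???????
█████·····█
█████·····█
█████★·····
█████·····█
███████████
████???????
███████████
███████████

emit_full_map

█·····███████
█·····███████
█★···········
█·····███████
█████████████

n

████???????
████???????
████???????
████████???
█████·····█
█████★····█
█████······
█████·····█
███████████
████???????
███████████

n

████???????
████???????
████???????
████████???
████████???
█████★····█
█████·····█
█████······
█████·····█
███████████
████???????

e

███????????
███????????
███????????
████████???
████████???
████·★···██
████·····██
████·······
████·····██
███████████
███????????

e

██?????????
██?????????
██?????????
████████???
████████???
███··★··███
███·····███
███········
███·····███
███████████
██?????????

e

█??????????
█??????????
█??????????
████████???
████████???
██···★·████
██·····████
██·········
██·····████
███████████
█??????????

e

???????????
???????????
???????????
████████???
████████???
█····★█████
█·····█████
█··········
█·····█████
███████████
???????????

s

???????????
???????????
████████???
████████???
█·····█████
█····★█████
█··········
█·····█████
███████████
???????????
███████████

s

???????????
████████???
████████???
█·····█████
█·····█████
█····★·····
█·····█████
███████████
???????????
███████████
███████████

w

█??????????
█████████??
█████████??
██·····████
██·····████
██···★·····
██·····████
███████████
█??????????
███████████
███████████

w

██?????????
██████████?
██████████?
███·····███
███·····███
███··★·····
███·····███
███████████
██?????????
███████████
███████████

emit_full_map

████████?????
████████?????
█·····███████
█·····███████
█··★·········
█·····███████
█████████████

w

███????????
███████████
███████████
████·····██
████·····██
████·★·····
████·····██
███████████
███????????
███████████
███████████

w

████???????
███████████
███████████
█████·····█
█████·····█
█████★·····
█████·····█
███████████
████???????
███████████
███████████

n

████???????
████???????
███████████
███████████
█████·····█
█████★····█
█████······
█████·····█
███████████
████???????
███████████

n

████???????
████???????
████???????
███████████
███████████
█████★····█
█████·····█
█████······
█████·····█
███████████
████???????

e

███????????
███????????
███????????
███████████
███████████
████·★···██
████·····██
████·······
████·····██
███████████
███????????

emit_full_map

████████?????
████████?????
█·★···███████
█·····███████
█············
█·····███████
█████████████


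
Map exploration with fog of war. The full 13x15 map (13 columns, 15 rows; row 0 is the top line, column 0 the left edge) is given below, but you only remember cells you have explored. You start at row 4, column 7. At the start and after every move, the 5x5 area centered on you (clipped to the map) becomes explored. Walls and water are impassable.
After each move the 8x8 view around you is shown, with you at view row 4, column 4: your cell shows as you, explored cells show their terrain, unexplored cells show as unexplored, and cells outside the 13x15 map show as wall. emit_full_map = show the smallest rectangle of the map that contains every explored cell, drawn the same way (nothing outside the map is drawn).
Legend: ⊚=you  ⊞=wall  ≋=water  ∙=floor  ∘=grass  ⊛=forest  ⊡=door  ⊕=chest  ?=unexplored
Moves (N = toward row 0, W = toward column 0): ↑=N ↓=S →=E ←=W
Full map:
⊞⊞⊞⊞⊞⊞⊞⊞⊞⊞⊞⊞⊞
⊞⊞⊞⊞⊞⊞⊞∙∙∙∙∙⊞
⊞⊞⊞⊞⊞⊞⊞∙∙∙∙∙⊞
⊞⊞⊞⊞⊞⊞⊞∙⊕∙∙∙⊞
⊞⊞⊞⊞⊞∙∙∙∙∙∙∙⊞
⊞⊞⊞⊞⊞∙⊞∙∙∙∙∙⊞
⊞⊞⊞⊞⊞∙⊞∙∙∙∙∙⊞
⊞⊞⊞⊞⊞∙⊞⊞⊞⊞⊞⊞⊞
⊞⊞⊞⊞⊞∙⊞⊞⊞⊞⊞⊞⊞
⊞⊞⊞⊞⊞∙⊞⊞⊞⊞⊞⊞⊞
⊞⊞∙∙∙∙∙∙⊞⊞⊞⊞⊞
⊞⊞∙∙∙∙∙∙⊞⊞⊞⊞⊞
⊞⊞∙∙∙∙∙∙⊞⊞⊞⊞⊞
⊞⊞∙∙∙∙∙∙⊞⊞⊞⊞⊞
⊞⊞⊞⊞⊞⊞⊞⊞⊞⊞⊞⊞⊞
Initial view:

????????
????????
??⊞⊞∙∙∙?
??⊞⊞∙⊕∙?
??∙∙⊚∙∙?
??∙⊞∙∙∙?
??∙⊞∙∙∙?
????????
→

????????
????????
?⊞⊞∙∙∙∙?
?⊞⊞∙⊕∙∙?
?∙∙∙⊚∙∙?
?∙⊞∙∙∙∙?
?∙⊞∙∙∙∙?
????????

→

????????
????????
⊞⊞∙∙∙∙∙?
⊞⊞∙⊕∙∙∙?
∙∙∙∙⊚∙∙?
∙⊞∙∙∙∙∙?
∙⊞∙∙∙∙∙?
????????

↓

????????
⊞⊞∙∙∙∙∙?
⊞⊞∙⊕∙∙∙?
∙∙∙∙∙∙∙?
∙⊞∙∙⊚∙∙?
∙⊞∙∙∙∙∙?
??⊞⊞⊞⊞⊞?
????????

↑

????????
????????
⊞⊞∙∙∙∙∙?
⊞⊞∙⊕∙∙∙?
∙∙∙∙⊚∙∙?
∙⊞∙∙∙∙∙?
∙⊞∙∙∙∙∙?
??⊞⊞⊞⊞⊞?

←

????????
????????
?⊞⊞∙∙∙∙∙
?⊞⊞∙⊕∙∙∙
?∙∙∙⊚∙∙∙
?∙⊞∙∙∙∙∙
?∙⊞∙∙∙∙∙
???⊞⊞⊞⊞⊞

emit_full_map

⊞⊞∙∙∙∙∙
⊞⊞∙⊕∙∙∙
∙∙∙⊚∙∙∙
∙⊞∙∙∙∙∙
∙⊞∙∙∙∙∙
??⊞⊞⊞⊞⊞

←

????????
????????
??⊞⊞∙∙∙∙
??⊞⊞∙⊕∙∙
??∙∙⊚∙∙∙
??∙⊞∙∙∙∙
??∙⊞∙∙∙∙
????⊞⊞⊞⊞

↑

⊞⊞⊞⊞⊞⊞⊞⊞
????????
??⊞⊞∙∙∙?
??⊞⊞∙∙∙∙
??⊞⊞⊚⊕∙∙
??∙∙∙∙∙∙
??∙⊞∙∙∙∙
??∙⊞∙∙∙∙

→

⊞⊞⊞⊞⊞⊞⊞⊞
????????
?⊞⊞∙∙∙∙?
?⊞⊞∙∙∙∙∙
?⊞⊞∙⊚∙∙∙
?∙∙∙∙∙∙∙
?∙⊞∙∙∙∙∙
?∙⊞∙∙∙∙∙

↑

⊞⊞⊞⊞⊞⊞⊞⊞
⊞⊞⊞⊞⊞⊞⊞⊞
??⊞⊞⊞⊞⊞?
?⊞⊞∙∙∙∙?
?⊞⊞∙⊚∙∙∙
?⊞⊞∙⊕∙∙∙
?∙∙∙∙∙∙∙
?∙⊞∙∙∙∙∙

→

⊞⊞⊞⊞⊞⊞⊞⊞
⊞⊞⊞⊞⊞⊞⊞⊞
?⊞⊞⊞⊞⊞⊞?
⊞⊞∙∙∙∙∙?
⊞⊞∙∙⊚∙∙?
⊞⊞∙⊕∙∙∙?
∙∙∙∙∙∙∙?
∙⊞∙∙∙∙∙?

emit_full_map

?⊞⊞⊞⊞⊞⊞
⊞⊞∙∙∙∙∙
⊞⊞∙∙⊚∙∙
⊞⊞∙⊕∙∙∙
∙∙∙∙∙∙∙
∙⊞∙∙∙∙∙
∙⊞∙∙∙∙∙
??⊞⊞⊞⊞⊞

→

⊞⊞⊞⊞⊞⊞⊞⊞
⊞⊞⊞⊞⊞⊞⊞⊞
⊞⊞⊞⊞⊞⊞⊞⊞
⊞∙∙∙∙∙⊞⊞
⊞∙∙∙⊚∙⊞⊞
⊞∙⊕∙∙∙⊞⊞
∙∙∙∙∙∙⊞⊞
⊞∙∙∙∙∙?⊞

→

⊞⊞⊞⊞⊞⊞⊞⊞
⊞⊞⊞⊞⊞⊞⊞⊞
⊞⊞⊞⊞⊞⊞⊞⊞
∙∙∙∙∙⊞⊞⊞
∙∙∙∙⊚⊞⊞⊞
∙⊕∙∙∙⊞⊞⊞
∙∙∙∙∙⊞⊞⊞
∙∙∙∙∙?⊞⊞

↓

⊞⊞⊞⊞⊞⊞⊞⊞
⊞⊞⊞⊞⊞⊞⊞⊞
∙∙∙∙∙⊞⊞⊞
∙∙∙∙∙⊞⊞⊞
∙⊕∙∙⊚⊞⊞⊞
∙∙∙∙∙⊞⊞⊞
∙∙∙∙∙⊞⊞⊞
∙∙∙∙∙?⊞⊞

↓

⊞⊞⊞⊞⊞⊞⊞⊞
∙∙∙∙∙⊞⊞⊞
∙∙∙∙∙⊞⊞⊞
∙⊕∙∙∙⊞⊞⊞
∙∙∙∙⊚⊞⊞⊞
∙∙∙∙∙⊞⊞⊞
∙∙∙∙∙⊞⊞⊞
⊞⊞⊞⊞⊞?⊞⊞

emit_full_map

?⊞⊞⊞⊞⊞⊞⊞
⊞⊞∙∙∙∙∙⊞
⊞⊞∙∙∙∙∙⊞
⊞⊞∙⊕∙∙∙⊞
∙∙∙∙∙∙⊚⊞
∙⊞∙∙∙∙∙⊞
∙⊞∙∙∙∙∙⊞
??⊞⊞⊞⊞⊞?


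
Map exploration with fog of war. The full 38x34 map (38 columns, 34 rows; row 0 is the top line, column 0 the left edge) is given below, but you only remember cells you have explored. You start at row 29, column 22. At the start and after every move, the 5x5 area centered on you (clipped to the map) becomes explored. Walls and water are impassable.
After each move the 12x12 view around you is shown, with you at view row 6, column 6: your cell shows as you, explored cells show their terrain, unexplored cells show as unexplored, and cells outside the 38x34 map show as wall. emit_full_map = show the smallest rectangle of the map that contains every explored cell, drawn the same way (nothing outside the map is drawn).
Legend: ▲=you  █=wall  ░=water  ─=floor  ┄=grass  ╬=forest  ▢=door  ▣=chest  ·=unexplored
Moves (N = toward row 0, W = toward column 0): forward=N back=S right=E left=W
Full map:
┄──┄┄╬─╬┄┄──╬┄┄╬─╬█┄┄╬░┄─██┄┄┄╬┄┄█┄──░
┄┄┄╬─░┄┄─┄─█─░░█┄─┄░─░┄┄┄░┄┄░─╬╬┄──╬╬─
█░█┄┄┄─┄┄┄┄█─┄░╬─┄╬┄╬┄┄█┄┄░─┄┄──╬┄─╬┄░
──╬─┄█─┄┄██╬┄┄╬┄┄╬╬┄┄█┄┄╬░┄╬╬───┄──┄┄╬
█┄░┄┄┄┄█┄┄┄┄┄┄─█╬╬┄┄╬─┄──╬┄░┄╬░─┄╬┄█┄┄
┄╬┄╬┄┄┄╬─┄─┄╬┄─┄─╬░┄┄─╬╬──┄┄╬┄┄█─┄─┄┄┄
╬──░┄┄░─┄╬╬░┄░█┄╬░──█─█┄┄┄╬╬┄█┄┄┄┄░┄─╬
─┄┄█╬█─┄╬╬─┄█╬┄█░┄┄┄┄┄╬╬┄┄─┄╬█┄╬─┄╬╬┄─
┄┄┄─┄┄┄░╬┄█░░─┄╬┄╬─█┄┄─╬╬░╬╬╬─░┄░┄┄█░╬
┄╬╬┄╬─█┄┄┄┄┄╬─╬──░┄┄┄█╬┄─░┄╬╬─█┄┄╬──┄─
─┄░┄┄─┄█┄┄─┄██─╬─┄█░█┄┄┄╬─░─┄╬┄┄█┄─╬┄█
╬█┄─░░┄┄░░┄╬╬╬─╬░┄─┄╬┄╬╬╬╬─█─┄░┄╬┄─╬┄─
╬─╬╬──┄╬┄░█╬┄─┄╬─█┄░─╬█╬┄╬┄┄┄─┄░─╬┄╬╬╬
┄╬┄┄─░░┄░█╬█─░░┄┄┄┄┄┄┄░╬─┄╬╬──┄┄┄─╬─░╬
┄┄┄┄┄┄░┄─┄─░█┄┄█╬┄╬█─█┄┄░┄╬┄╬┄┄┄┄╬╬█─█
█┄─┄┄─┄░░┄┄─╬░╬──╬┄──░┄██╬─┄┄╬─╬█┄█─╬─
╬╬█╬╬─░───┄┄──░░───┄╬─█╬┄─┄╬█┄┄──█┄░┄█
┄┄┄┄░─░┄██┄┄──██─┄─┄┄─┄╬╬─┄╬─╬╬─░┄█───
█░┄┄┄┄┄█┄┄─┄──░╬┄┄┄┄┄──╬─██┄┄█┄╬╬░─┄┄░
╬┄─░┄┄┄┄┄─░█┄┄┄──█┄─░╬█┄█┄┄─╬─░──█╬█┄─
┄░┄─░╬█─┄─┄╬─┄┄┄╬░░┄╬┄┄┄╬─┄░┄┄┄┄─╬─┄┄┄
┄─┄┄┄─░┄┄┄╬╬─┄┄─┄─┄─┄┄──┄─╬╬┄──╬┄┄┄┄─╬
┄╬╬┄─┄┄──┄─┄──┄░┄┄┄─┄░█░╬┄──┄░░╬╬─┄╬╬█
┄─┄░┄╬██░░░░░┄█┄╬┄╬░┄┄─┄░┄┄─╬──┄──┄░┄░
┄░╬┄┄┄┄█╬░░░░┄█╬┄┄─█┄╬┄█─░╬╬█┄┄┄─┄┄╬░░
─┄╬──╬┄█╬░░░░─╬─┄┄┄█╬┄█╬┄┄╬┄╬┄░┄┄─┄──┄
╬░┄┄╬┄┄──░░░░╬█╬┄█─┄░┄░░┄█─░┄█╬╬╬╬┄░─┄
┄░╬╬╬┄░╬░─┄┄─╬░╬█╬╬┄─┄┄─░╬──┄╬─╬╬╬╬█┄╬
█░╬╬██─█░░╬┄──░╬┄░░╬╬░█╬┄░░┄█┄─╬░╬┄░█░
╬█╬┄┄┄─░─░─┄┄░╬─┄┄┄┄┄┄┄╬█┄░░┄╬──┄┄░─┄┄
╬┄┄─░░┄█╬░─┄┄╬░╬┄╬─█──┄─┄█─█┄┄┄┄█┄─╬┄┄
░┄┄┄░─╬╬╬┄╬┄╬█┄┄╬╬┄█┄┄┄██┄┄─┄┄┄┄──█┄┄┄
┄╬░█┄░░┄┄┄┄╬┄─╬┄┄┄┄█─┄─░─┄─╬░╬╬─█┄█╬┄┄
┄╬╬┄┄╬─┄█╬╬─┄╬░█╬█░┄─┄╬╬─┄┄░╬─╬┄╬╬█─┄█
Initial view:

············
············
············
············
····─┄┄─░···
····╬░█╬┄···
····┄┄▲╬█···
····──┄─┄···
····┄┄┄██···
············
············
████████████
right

············
············
············
············
···─┄┄─░╬···
···╬░█╬┄░···
···┄┄┄▲█┄···
···──┄─┄█···
···┄┄┄██┄···
············
············
████████████

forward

············
············
············
············
····┄░░┄█···
···─┄┄─░╬···
···╬░█▲┄░···
···┄┄┄╬█┄···
···──┄─┄█···
···┄┄┄██┄···
············
············

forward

············
············
············
············
····┄█╬┄┄···
····┄░░┄█···
···─┄┄▲░╬···
···╬░█╬┄░···
···┄┄┄╬█┄···
···──┄─┄█···
···┄┄┄██┄···
············

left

············
············
············
············
····╬┄█╬┄┄··
····░┄░░┄█··
····─┄▲─░╬··
····╬░█╬┄░··
····┄┄┄╬█┄··
····──┄─┄█··
····┄┄┄██┄··
············

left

············
············
············
············
····█╬┄█╬┄┄·
····┄░┄░░┄█·
····┄─▲┄─░╬·
····╬╬░█╬┄░·
····┄┄┄┄╬█┄·
·····──┄─┄█·
·····┄┄┄██┄·
············

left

············
············
············
············
····┄█╬┄█╬┄┄
····─┄░┄░░┄█
····╬┄▲┄┄─░╬
····░╬╬░█╬┄░
····┄┄┄┄┄╬█┄
······──┄─┄█
······┄┄┄██┄
············

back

············
············
············
····┄█╬┄█╬┄┄
····─┄░┄░░┄█
····╬┄─┄┄─░╬
····░╬▲░█╬┄░
····┄┄┄┄┄╬█┄
····─█──┄─┄█
······┄┄┄██┄
············
············

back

············
············
····┄█╬┄█╬┄┄
····─┄░┄░░┄█
····╬┄─┄┄─░╬
····░╬╬░█╬┄░
····┄┄▲┄┄╬█┄
····─█──┄─┄█
····┄█┄┄┄██┄
············
············
████████████

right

············
············
···┄█╬┄█╬┄┄·
···─┄░┄░░┄█·
···╬┄─┄┄─░╬·
···░╬╬░█╬┄░·
···┄┄┄▲┄╬█┄·
···─█──┄─┄█·
···┄█┄┄┄██┄·
············
············
████████████

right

············
············
··┄█╬┄█╬┄┄··
··─┄░┄░░┄█··
··╬┄─┄┄─░╬··
··░╬╬░█╬┄░··
··┄┄┄┄▲╬█┄··
··─█──┄─┄█··
··┄█┄┄┄██┄··
············
············
████████████

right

············
············
·┄█╬┄█╬┄┄···
·─┄░┄░░┄█···
·╬┄─┄┄─░╬···
·░╬╬░█╬┄░···
·┄┄┄┄┄▲█┄···
·─█──┄─┄█···
·┄█┄┄┄██┄···
············
············
████████████

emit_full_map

┄█╬┄█╬┄┄
─┄░┄░░┄█
╬┄─┄┄─░╬
░╬╬░█╬┄░
┄┄┄┄┄▲█┄
─█──┄─┄█
┄█┄┄┄██┄

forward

············
············
············
·┄█╬┄█╬┄┄···
·─┄░┄░░┄█···
·╬┄─┄┄─░╬···
·░╬╬░█▲┄░···
·┄┄┄┄┄╬█┄···
·─█──┄─┄█···
·┄█┄┄┄██┄···
············
············

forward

············
············
············
············
·┄█╬┄█╬┄┄···
·─┄░┄░░┄█···
·╬┄─┄┄▲░╬···
·░╬╬░█╬┄░···
·┄┄┄┄┄╬█┄···
·─█──┄─┄█···
·┄█┄┄┄██┄···
············

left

············
············
············
············
··┄█╬┄█╬┄┄··
··─┄░┄░░┄█··
··╬┄─┄▲─░╬··
··░╬╬░█╬┄░··
··┄┄┄┄┄╬█┄··
··─█──┄─┄█··
··┄█┄┄┄██┄··
············

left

············
············
············
············
···┄█╬┄█╬┄┄·
···─┄░┄░░┄█·
···╬┄─▲┄─░╬·
···░╬╬░█╬┄░·
···┄┄┄┄┄╬█┄·
···─█──┄─┄█·
···┄█┄┄┄██┄·
············

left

············
············
············
············
····┄█╬┄█╬┄┄
····─┄░┄░░┄█
····╬┄▲┄┄─░╬
····░╬╬░█╬┄░
····┄┄┄┄┄╬█┄
····─█──┄─┄█
····┄█┄┄┄██┄
············

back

············
············
············
····┄█╬┄█╬┄┄
····─┄░┄░░┄█
····╬┄─┄┄─░╬
····░╬▲░█╬┄░
····┄┄┄┄┄╬█┄
····─█──┄─┄█
····┄█┄┄┄██┄
············
············

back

············
············
····┄█╬┄█╬┄┄
····─┄░┄░░┄█
····╬┄─┄┄─░╬
····░╬╬░█╬┄░
····┄┄▲┄┄╬█┄
····─█──┄─┄█
····┄█┄┄┄██┄
············
············
████████████

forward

············
············
············
····┄█╬┄█╬┄┄
····─┄░┄░░┄█
····╬┄─┄┄─░╬
····░╬▲░█╬┄░
····┄┄┄┄┄╬█┄
····─█──┄─┄█
····┄█┄┄┄██┄
············
············

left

············
············
············
·····┄█╬┄█╬┄
····█─┄░┄░░┄
····╬╬┄─┄┄─░
····░░▲╬░█╬┄
····┄┄┄┄┄┄╬█
····╬─█──┄─┄
·····┄█┄┄┄██
············
············

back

············
············
·····┄█╬┄█╬┄
····█─┄░┄░░┄
····╬╬┄─┄┄─░
····░░╬╬░█╬┄
····┄┄▲┄┄┄╬█
····╬─█──┄─┄
····╬┄█┄┄┄██
············
············
████████████

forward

············
············
············
·····┄█╬┄█╬┄
····█─┄░┄░░┄
····╬╬┄─┄┄─░
····░░▲╬░█╬┄
····┄┄┄┄┄┄╬█
····╬─█──┄─┄
····╬┄█┄┄┄██
············
············

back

············
············
·····┄█╬┄█╬┄
····█─┄░┄░░┄
····╬╬┄─┄┄─░
····░░╬╬░█╬┄
····┄┄▲┄┄┄╬█
····╬─█──┄─┄
····╬┄█┄┄┄██
············
············
████████████

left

············
············
······┄█╬┄█╬
·····█─┄░┄░░
····█╬╬┄─┄┄─
····┄░░╬╬░█╬
····┄┄▲┄┄┄┄╬
····┄╬─█──┄─
····╬╬┄█┄┄┄█
············
············
████████████

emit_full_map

··┄█╬┄█╬┄┄
·█─┄░┄░░┄█
█╬╬┄─┄┄─░╬
┄░░╬╬░█╬┄░
┄┄▲┄┄┄┄╬█┄
┄╬─█──┄─┄█
╬╬┄█┄┄┄██┄
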